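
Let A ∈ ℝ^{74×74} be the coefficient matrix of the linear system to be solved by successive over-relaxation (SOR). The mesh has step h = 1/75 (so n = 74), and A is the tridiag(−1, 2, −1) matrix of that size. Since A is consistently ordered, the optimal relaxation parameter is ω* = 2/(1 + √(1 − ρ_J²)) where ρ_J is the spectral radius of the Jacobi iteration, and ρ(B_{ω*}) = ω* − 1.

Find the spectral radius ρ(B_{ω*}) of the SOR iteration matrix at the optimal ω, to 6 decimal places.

With n=74, ρ(Jacobi) = cos(π/75) = 0.999123.
√(1 − cos²(π/75)) = sin(π/75) ≈ 0.0418757.
Then 2/(1+√(1−ρ_J²)) = 2/(1+0.0418757); ω* = 2/1.0418757 = 1.919615.
ρ(B_{ω*}) = ω*−1 = 0.919615

ρ_SOR = 0.919615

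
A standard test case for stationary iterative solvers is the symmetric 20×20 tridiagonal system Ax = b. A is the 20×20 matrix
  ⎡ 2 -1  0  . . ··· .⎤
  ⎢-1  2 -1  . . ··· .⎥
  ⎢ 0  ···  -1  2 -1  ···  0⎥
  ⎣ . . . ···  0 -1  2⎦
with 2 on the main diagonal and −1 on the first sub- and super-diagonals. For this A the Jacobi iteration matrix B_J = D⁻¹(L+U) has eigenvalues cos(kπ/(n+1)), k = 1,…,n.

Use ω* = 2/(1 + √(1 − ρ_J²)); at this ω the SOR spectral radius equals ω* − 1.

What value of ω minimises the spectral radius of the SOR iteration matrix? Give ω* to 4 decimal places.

ω* = 1.7406

n=20: λ(B_J) = 1 − λ(A)/2 = cos(kπ/21); k=1 gives ρ_J = 0.9888.
1 − cos²(π/21) = sin²(π/21) ⇒ √(1−ρ_J²) = sin(π/21) = 0.14904.
[ω*] 2 ÷ (1 + 0.14904) = 2 ÷ 1.14904 = 1.7406.
and ρ(B_{ω*}) = 1.7406 − 1 = 0.7406.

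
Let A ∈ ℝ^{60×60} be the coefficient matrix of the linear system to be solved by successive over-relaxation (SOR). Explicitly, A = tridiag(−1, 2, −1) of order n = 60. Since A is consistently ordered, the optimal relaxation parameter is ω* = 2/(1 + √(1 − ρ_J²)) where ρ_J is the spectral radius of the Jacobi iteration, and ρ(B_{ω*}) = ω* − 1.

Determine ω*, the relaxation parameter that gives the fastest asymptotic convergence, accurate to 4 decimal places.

ω* = 1.9021

With n=60, ρ(Jacobi) = cos(π/61) = 0.9987.
√(1−ρ_J²) simplifies to sin(π/61) = 0.05148.
So ω* = 2/1.05148 = 1.9021 (Young).
ρ_SOR = ω* − 1 ≈ 0.9021.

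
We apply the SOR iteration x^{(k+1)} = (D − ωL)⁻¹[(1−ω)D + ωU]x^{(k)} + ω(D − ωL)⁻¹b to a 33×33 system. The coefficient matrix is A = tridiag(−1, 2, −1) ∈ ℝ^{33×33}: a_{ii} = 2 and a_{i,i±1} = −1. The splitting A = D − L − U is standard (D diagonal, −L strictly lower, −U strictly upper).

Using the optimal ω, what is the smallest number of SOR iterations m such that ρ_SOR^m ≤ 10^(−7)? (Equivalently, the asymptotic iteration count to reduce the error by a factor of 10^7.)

m = 88

spectrum of D⁻¹(L+U) = {cos(kπ/34) : 1≤k≤33}; ρ_J = cos(π/34) = 0.9957342.
√(1 − cos²(π/34)) = sin(π/34) ≈ 0.0922684.
Young: ω* = 2/(1+√(1−ρ_J²)) = 2/(1+0.0922684) = 2/1.0922684 = 1.8310518.
ρ_SOR = ω* − 1 = 1.8310518 − 1 = 0.8310518.
(0.8310518)^m ≤ 10^{−7}  ⇒  m·ln(0.8310518) ≤ −7·ln10  ⇒  m ≥ 87.095  ⇒  m = 88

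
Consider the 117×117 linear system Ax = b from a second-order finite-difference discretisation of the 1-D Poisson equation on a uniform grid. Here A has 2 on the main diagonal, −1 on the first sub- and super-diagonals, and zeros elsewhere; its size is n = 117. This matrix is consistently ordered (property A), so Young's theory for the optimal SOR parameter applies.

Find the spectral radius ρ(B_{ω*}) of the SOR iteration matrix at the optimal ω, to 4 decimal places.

ρ_SOR = 0.9481

With n=117, ρ(Jacobi) = cos(π/118) = 0.9996.
1 − cos²(π/118) = sin²(π/118) ⇒ √(1−ρ_J²) = sin(π/118) = 0.02662.
[ω*] 2 ÷ (1 + 0.02662) = 2 ÷ 1.02662 = 1.9481.
Hence ρ(B_{ω*}) = 1.9481 − 1 = 0.9481.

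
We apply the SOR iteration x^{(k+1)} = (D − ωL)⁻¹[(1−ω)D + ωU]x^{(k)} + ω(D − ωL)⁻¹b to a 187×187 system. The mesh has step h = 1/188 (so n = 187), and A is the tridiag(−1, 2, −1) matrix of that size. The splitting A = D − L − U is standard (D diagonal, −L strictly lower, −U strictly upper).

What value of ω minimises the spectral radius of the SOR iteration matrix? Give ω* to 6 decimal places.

ω* = 1.967130

With n=187, ρ(Jacobi) = cos(π/188) = 0.999860.
√(1−ρ_J²) simplifies to sin(π/188) = 0.0167098.
Young: ω* = 2/(1+√(1−ρ_J²)) = 2/(1+0.0167098) = 2/1.0167098 = 1.967130.
[ρ_SOR] ω* − 1 = 0.967130.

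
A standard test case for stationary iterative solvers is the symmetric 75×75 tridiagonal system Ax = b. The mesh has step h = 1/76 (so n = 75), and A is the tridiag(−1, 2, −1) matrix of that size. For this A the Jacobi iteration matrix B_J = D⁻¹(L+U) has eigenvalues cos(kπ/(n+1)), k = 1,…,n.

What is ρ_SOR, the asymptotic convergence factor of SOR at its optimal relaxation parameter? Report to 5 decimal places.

ρ_SOR = 0.92063

With n=75, ρ(Jacobi) = cos(π/76) = 0.99915.
√(1−ρ_J²) = |sin(π/76)| = 0.041325
ω* = 2 / (1 + 0.041325) = 2 / 1.041325 ≈ 1.92063.
ρ_SOR = ω* − 1 = 1.92063 − 1 = 0.92063.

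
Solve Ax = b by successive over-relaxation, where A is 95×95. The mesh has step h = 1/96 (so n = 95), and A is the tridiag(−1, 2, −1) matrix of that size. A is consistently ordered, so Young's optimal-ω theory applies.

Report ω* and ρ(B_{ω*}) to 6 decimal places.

ω* = 1.936635, ρ_SOR = 0.936635

½·tridiag(1,0,1) at n=95: λ_k = cos(kπ/96); max |λ| at k=1 ⇒ ρ_J = cos(π/96) ≈ 0.999465.
√(1−ρ_J²) = |sin(π/96)| = 0.0327191
Young: ω* = 2/(1+√(1−ρ_J²)) = 2/(1+0.0327191) = 2/1.0327191 = 1.936635.
ρ(B_{ω*}) = ω*−1 = 0.936635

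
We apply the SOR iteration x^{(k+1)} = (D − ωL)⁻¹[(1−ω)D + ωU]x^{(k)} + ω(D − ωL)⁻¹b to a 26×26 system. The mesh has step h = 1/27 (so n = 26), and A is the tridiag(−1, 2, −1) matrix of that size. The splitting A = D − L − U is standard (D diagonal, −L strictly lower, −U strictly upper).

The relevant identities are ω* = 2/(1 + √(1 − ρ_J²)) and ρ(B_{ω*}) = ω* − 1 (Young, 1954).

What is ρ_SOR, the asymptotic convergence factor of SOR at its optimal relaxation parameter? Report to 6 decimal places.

spectrum of D⁻¹(L+U) = {cos(kπ/27) : 1≤k≤26}; ρ_J = cos(π/27) = 0.993238.
√(1−ρ_J²) = |sin(π/27)| = 0.1160929
So ω* = 2/1.1160929 = 1.791966 (Young).
At ω = 1.791966 every |λ(B_ω)| = ω−1, so ρ_SOR = 0.791966.

ρ_SOR = 0.791966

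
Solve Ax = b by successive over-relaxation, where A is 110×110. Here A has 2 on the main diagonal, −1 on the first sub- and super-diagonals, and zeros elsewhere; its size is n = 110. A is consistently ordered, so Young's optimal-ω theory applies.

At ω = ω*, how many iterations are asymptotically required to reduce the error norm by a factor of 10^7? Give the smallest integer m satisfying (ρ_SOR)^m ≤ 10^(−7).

m = 285

ρ_J = max_k |cos(kπ/111)| = cos(π/111) = 0.9995995
root = sin(π/111) = 0.0282989  (since 1−cos² = sin²).
Then 2/(1+√(1−ρ_J²)) = 2/(1+0.0282989); ω* = 2/1.0282989 = 1.9449598.
and ρ(B_{ω*}) = 1.9449598 − 1 = 0.9449598.
m ≥ 7·ln10 / (−ln 0.9449598) = 284.707; smallest integer m = 285.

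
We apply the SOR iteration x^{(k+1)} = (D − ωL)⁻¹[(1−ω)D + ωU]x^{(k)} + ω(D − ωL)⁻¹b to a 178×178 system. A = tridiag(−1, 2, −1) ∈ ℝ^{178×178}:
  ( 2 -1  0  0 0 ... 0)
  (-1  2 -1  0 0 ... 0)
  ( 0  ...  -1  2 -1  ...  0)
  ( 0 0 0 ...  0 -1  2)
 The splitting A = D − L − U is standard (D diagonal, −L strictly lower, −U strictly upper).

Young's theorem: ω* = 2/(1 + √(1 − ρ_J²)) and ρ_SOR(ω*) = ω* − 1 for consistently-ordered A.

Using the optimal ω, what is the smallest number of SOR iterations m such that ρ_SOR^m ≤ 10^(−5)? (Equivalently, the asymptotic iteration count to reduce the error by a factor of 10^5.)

½·tridiag(1,0,1) at n=178: λ_k = cos(kπ/179); max |λ| at k=1 ⇒ ρ_J = cos(π/179) ≈ 0.9998460.
1 − cos²(π/179) = sin²(π/179) ⇒ √(1−ρ_J²) = sin(π/179) = 0.0175499.
ω* = 2/(1+0.0175499) = 1.9655056
ρ(B_{ω*}) = ω*−1 = 0.9655056
ρ_SOR^m ≤ 10^(−5) ⇔ m ≥ 5·ln10/(−ln 0.9655056) = 11.5129/0.0351034 = 327.971; m = ⌈327.971⌉ = 328.

m = 328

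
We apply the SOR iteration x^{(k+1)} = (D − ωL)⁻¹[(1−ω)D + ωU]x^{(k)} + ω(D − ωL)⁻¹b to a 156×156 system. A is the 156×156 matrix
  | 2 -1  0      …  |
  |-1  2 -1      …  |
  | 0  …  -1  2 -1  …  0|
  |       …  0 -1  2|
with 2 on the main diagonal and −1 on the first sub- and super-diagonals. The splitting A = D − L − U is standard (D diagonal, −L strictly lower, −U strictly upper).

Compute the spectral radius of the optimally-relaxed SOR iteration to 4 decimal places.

½·tridiag(1,0,1) at n=156: λ_k = cos(kπ/157); max |λ| at k=1 ⇒ ρ_J = cos(π/157) ≈ 0.9998.
root = sin(π/157) = 0.02001  (since 1−cos² = sin²).
Young: ω* = 2/(1+√(1−ρ_J²)) = 2/(1+0.02001) = 2/1.02001 = 1.9608.
and ρ(B_{ω*}) = 1.9608 − 1 = 0.9608.

ρ_SOR = 0.9608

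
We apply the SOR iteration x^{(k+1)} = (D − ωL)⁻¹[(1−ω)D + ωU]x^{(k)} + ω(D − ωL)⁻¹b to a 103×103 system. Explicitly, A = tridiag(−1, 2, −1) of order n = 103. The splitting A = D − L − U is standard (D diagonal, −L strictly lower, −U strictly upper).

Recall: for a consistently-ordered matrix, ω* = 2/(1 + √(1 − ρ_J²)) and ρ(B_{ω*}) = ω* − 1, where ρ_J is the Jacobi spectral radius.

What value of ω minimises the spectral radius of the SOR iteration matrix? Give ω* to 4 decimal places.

B_J for the 103×103 system has eigenvalues cos(kπ/104); ρ_J = cos(π/104) = 0.9995.
1 − cos²(π/104) = sin²(π/104) ⇒ √(1−ρ_J²) = sin(π/104) = 0.03020.
ω* = 2/(1 + 0.03020) = 2/1.03020 = 1.9414.
and ρ(B_{ω*}) = 1.9414 − 1 = 0.9414.

ω* = 1.9414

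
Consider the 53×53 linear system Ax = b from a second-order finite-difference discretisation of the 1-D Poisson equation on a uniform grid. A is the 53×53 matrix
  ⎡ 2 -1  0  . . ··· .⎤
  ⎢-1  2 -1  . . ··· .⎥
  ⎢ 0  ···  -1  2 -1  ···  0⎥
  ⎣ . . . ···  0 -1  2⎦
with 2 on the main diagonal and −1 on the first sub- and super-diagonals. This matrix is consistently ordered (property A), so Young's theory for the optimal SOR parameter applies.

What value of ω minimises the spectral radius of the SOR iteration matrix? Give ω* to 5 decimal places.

½·tridiag(1,0,1) at n=53: λ_k = cos(kπ/54); max |λ| at k=1 ⇒ ρ_J = cos(π/54) ≈ 0.99831.
1 − cos²(π/54) = sin²(π/54) ⇒ √(1−ρ_J²) = sin(π/54) = 0.058145.
Young: ω* = 2/(1+√(1−ρ_J²)) = 2/(1+0.058145) = 2/1.058145 = 1.89010.
ρ(B_{ω*}) = ω*−1 = 0.89010

ω* = 1.89010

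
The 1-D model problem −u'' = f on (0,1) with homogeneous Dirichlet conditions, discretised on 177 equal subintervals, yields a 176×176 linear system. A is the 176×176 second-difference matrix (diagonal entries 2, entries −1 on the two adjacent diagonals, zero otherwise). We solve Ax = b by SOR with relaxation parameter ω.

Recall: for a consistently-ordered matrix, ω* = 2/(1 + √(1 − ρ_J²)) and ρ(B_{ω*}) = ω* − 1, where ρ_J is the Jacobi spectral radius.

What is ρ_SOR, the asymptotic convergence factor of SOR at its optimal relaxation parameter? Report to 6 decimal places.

½·tridiag(1,0,1) at n=176: λ_k = cos(kπ/177); max |λ| at k=1 ⇒ ρ_J = cos(π/177) ≈ 0.999842.
√(1 − cos²(π/177)) = sin(π/177) ≈ 0.0177482.
Young: ω* = 2/(1+√(1−ρ_J²)) = 2/(1+0.0177482) = 2/1.0177482 = 1.965123.
ρ(B_{ω*}) = ω*−1 = 0.965123

ρ_SOR = 0.965123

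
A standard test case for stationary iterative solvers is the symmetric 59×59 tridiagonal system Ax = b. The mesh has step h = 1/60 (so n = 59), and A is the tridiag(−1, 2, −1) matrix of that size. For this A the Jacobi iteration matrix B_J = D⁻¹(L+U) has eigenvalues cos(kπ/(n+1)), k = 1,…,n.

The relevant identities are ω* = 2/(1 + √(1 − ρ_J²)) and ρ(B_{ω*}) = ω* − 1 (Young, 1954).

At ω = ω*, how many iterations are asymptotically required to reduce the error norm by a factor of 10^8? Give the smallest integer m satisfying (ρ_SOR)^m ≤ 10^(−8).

B_J for the 59×59 system has eigenvalues cos(kπ/60); ρ_J = cos(π/60) = 0.9986295.
root = sin(π/60) = 0.0523360  (since 1−cos² = sin²).
ω* = 2/(1 + 0.0523360) = 2/1.0523360 = 1.9005337.
[ρ_SOR] ω* − 1 = 0.9005337.
8·ln10 = 18.4207; −ln(0.9005337) = 0.104768; m = ⌈18.4207/0.104768⌉ = ⌈175.824⌉ = 176.

m = 176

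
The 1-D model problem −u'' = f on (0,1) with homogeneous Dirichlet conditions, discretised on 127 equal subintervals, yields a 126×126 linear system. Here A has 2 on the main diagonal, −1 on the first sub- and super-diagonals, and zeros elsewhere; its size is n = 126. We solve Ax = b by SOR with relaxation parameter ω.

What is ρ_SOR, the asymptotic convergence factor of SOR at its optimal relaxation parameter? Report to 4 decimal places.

½·tridiag(1,0,1) at n=126: λ_k = cos(kπ/127); max |λ| at k=1 ⇒ ρ_J = cos(π/127) ≈ 0.9997.
1 − cos²(π/127) = sin²(π/127) ⇒ √(1−ρ_J²) = sin(π/127) = 0.02473.
Young: ω* = 2/(1+√(1−ρ_J²)) = 2/(1+0.02473) = 2/1.02473 = 1.9517.
ρ_SOR = ω* − 1 = 1.9517 − 1 = 0.9517.

ρ_SOR = 0.9517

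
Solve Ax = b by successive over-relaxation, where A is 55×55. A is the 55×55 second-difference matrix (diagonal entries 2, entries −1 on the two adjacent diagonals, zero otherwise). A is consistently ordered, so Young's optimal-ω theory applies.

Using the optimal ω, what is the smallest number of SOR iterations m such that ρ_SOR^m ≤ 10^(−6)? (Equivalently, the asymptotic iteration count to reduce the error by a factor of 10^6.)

m = 124

n=55: λ(B_J) = 1 − λ(A)/2 = cos(kπ/56); k=1 gives ρ_J = 0.9984268.
√(1 − cos²(π/56)) = sin(π/56) ≈ 0.0560704.
Young: ω* = 2/(1+√(1−ρ_J²)) = 2/(1+0.0560704) = 2/1.0560704 = 1.8938131.
and ρ(B_{ω*}) = 1.8938131 − 1 = 0.8938131.
ρ_SOR^m ≤ 10^(−6) ⇔ m ≥ 6·ln10/(−ln 0.8938131) = 13.8155/0.112259 = 123.068; m = ⌈123.068⌉ = 124.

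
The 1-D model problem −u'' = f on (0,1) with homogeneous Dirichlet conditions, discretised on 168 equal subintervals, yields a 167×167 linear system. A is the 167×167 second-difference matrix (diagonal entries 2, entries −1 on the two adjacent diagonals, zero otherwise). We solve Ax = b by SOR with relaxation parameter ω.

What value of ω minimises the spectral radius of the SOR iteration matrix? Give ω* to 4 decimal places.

ω* = 1.9633

ρ_J = max_k |cos(kπ/168)| = cos(π/168) = 0.9998
√(1−ρ_J²) = |sin(π/168)| = 0.01870
ω* = 2/(1 + 0.01870) = 2/1.01870 = 1.9633.
At ω = 1.9633 every |λ(B_ω)| = ω−1, so ρ_SOR = 0.9633.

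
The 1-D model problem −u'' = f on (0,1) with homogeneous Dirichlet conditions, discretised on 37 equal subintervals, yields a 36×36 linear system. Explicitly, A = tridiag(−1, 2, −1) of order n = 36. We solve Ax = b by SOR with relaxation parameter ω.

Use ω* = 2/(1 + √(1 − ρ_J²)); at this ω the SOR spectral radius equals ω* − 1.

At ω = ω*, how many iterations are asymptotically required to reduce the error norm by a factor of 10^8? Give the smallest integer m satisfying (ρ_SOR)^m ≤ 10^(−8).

m = 109

ρ_J = max_k |cos(kπ/37)| = cos(π/37) = 0.9963975
1 − cos²(π/37) = sin²(π/37) ⇒ √(1−ρ_J²) = sin(π/37) = 0.0848059.
ω* = 2/(1+0.0848059) = 1.8436478
ρ(B_{ω*}) = ω*−1 = 0.8436478
(0.8436478)^m ≤ 10^{−8}  ⇒  m·ln(0.8436478) ≤ −8·ln10  ⇒  m ≥ 108.344  ⇒  m = 109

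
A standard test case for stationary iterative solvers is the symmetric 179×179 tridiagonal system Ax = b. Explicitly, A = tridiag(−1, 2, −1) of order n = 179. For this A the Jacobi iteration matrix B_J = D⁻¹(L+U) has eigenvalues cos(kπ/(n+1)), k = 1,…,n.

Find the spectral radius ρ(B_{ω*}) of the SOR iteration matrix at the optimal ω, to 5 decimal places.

ρ_SOR = 0.96569

With n=179, ρ(Jacobi) = cos(π/180) = 0.99985.
√(1 − cos²(π/180)) = sin(π/180) ≈ 0.017452.
ω* = 2/(1 + 0.017452) = 2/1.017452 = 1.96569.
ρ(B_{ω*}) = ω*−1 = 0.96569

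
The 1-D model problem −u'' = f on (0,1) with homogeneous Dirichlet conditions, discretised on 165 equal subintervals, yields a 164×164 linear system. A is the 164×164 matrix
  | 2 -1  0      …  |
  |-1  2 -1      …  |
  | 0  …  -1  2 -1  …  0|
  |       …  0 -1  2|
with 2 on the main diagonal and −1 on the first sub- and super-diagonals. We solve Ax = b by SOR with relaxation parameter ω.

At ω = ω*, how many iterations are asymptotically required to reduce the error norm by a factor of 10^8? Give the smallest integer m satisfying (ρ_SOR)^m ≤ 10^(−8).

B_J for the 164×164 system has eigenvalues cos(kπ/165); ρ_J = cos(π/165) = 0.9998187.
√(1−ρ_J²) simplifies to sin(π/165) = 0.0190388.
[ω*] 2 ÷ (1 + 0.0190388) = 2 ÷ 1.0190388 = 1.9626338.
At ω = 1.9626338 every |λ(B_ω)| = ω−1, so ρ_SOR = 0.9626338.
ρ_SOR^m ≤ 10^(−8) ⇔ m ≥ 8·ln10/(−ln 0.9626338) = 18.4207/0.0380822 = 483.709; m = ⌈483.709⌉ = 484.

m = 484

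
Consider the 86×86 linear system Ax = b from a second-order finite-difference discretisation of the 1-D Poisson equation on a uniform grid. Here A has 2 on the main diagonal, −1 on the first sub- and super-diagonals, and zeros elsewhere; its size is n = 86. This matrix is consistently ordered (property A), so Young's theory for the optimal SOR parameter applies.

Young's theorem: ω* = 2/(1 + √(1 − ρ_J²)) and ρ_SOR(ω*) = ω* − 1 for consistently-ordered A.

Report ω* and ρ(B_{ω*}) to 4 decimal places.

With n=86, ρ(Jacobi) = cos(π/87) = 0.9993.
√(1 − cos²(π/87)) = sin(π/87) ≈ 0.03610.
Then 2/(1+√(1−ρ_J²)) = 2/(1+0.03610); ω* = 2/1.03610 = 1.9303.
ρ_SOR = ω* − 1 = 1.9303 − 1 = 0.9303.

ω* = 1.9303, ρ_SOR = 0.9303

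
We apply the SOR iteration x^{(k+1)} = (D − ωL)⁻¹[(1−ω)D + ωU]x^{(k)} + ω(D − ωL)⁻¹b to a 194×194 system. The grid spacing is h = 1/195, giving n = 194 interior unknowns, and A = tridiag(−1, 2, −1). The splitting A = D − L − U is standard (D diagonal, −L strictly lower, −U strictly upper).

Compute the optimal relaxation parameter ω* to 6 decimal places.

spectrum of D⁻¹(L+U) = {cos(kπ/195) : 1≤k≤194}; ρ_J = cos(π/195) = 0.999870.
root = sin(π/195) = 0.0161100  (since 1−cos² = sin²).
ω* = 2 / (1 + 0.0161100) = 2 / 1.0161100 ≈ 1.968291.
and ρ(B_{ω*}) = 1.968291 − 1 = 0.968291.

ω* = 1.968291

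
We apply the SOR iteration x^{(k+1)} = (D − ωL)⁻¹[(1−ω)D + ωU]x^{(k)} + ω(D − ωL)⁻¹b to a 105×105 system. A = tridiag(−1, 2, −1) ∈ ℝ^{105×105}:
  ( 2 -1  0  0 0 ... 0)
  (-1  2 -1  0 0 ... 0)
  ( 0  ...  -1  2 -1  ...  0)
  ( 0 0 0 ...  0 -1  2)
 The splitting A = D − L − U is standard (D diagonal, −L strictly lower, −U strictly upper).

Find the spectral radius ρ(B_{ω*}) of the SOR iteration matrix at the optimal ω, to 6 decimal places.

ρ_SOR = 0.942439

ρ_J = max_k |cos(kπ/106)| = cos(π/106) = 0.999561
root = sin(π/106) = 0.0296333  (since 1−cos² = sin²).
ω* = 2/(1 + 0.0296333) = 2/1.0296333 = 1.942439.
ρ(B_{ω*}) = ω*−1 = 0.942439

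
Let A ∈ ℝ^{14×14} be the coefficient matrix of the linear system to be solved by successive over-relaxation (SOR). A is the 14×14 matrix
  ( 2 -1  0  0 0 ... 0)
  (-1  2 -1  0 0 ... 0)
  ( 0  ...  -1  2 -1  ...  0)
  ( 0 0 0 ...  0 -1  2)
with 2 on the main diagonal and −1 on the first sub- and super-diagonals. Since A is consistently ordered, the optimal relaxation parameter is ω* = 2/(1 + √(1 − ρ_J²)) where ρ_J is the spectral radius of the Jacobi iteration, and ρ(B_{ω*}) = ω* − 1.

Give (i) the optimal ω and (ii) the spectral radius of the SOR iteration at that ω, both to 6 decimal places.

ω* = 1.655750, ρ_SOR = 0.655750

With n=14, ρ(Jacobi) = cos(π/15) = 0.978148.
1 − cos²(π/15) = sin²(π/15) ⇒ √(1−ρ_J²) = sin(π/15) = 0.2079117.
ω* = 2/(1+0.2079117) = 1.655750
At ω = 1.655750 every |λ(B_ω)| = ω−1, so ρ_SOR = 0.655750.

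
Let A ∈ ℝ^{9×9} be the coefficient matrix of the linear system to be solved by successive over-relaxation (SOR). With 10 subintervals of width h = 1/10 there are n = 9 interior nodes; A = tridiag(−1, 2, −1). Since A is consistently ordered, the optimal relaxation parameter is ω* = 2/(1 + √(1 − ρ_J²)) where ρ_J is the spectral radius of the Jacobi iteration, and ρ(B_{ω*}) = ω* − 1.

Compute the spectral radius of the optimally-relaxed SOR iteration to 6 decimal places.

B_J for the 9×9 system has eigenvalues cos(kπ/10); ρ_J = cos(π/10) = 0.951057.
√(1 − cos²(π/10)) = sin(π/10) ≈ 0.3090170.
So ω* = 2/1.3090170 = 1.527864 (Young).
ρ_SOR = ω* − 1 = 1.527864 − 1 = 0.527864.

ρ_SOR = 0.527864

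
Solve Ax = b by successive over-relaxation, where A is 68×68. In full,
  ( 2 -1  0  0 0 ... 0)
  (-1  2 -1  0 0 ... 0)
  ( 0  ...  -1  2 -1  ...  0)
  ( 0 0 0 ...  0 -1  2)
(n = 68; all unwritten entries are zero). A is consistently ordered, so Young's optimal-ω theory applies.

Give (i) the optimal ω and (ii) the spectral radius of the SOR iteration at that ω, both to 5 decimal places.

n=68: λ(B_J) = 1 − λ(A)/2 = cos(kπ/69); k=1 gives ρ_J = 0.99896.
√(1 − cos²(π/69)) = sin(π/69) ≈ 0.045515.
ω* = 2 / (1 + 0.045515) = 2 / 1.045515 ≈ 1.91293.
ρ_SOR = ω* − 1 = 1.91293 − 1 = 0.91293.

ω* = 1.91293, ρ_SOR = 0.91293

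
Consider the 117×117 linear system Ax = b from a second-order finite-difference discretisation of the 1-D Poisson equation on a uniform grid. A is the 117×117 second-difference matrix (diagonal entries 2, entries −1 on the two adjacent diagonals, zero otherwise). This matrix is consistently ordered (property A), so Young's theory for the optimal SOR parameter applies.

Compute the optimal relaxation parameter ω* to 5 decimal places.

½·tridiag(1,0,1) at n=117: λ_k = cos(kπ/118); max |λ| at k=1 ⇒ ρ_J = cos(π/118) ≈ 0.99965.
√(1−ρ_J²) simplifies to sin(π/118) = 0.026621.
ω* = 2/(1 + 0.026621) = 2/1.026621 = 1.94814.
ρ(B_{ω*}) = ω*−1 = 0.94814

ω* = 1.94814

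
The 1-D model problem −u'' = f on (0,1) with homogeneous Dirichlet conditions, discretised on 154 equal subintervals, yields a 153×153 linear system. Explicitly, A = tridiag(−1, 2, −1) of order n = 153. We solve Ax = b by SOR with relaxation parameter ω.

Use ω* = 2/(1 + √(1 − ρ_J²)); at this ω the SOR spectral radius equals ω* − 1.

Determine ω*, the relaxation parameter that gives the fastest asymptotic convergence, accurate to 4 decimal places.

B_J for the 153×153 system has eigenvalues cos(kπ/154); ρ_J = cos(π/154) = 0.9998.
√(1−ρ_J²) = |sin(π/154)| = 0.02040
[ω*] 2 ÷ (1 + 0.02040) = 2 ÷ 1.02040 = 1.9600.
ρ_SOR = ω* − 1 = 1.9600 − 1 = 0.9600.

ω* = 1.9600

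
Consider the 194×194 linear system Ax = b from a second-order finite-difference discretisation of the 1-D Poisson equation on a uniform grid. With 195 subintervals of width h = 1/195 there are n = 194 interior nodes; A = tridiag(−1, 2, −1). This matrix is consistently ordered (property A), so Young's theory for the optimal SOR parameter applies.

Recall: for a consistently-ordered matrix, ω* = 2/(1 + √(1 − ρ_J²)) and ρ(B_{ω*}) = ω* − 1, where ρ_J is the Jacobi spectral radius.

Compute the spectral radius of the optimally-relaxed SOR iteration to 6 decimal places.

With n=194, ρ(Jacobi) = cos(π/195) = 0.999870.
root = sin(π/195) = 0.0161100  (since 1−cos² = sin²).
[ω*] 2 ÷ (1 + 0.0161100) = 2 ÷ 1.0161100 = 1.968291.
[ρ_SOR] ω* − 1 = 0.968291.

ρ_SOR = 0.968291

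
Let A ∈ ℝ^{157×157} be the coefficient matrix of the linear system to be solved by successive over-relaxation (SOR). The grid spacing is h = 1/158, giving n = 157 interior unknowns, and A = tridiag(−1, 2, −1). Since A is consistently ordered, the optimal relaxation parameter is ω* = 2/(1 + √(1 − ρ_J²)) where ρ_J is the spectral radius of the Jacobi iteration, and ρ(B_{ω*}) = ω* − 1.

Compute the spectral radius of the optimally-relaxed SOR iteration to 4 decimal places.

ρ_SOR = 0.9610

With n=157, ρ(Jacobi) = cos(π/158) = 0.9998.
√(1−ρ_J²) simplifies to sin(π/158) = 0.01988.
ω* = 2/(1+0.01988) = 1.9610
ρ(B_{ω*}) = ω*−1 = 0.9610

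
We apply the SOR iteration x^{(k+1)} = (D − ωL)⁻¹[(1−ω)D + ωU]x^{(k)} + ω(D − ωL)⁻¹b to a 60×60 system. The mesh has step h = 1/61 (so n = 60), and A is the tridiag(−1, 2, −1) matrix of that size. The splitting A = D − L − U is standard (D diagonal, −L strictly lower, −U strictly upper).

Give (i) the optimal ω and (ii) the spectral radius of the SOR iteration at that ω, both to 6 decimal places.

B_J for the 60×60 system has eigenvalues cos(kπ/61); ρ_J = cos(π/61) = 0.998674.
√(1−ρ_J²) = |sin(π/61)| = 0.0514788
ω* = 2 / (1 + 0.0514788) = 2 / 1.0514788 ≈ 1.902083.
[ρ_SOR] ω* − 1 = 0.902083.

ω* = 1.902083, ρ_SOR = 0.902083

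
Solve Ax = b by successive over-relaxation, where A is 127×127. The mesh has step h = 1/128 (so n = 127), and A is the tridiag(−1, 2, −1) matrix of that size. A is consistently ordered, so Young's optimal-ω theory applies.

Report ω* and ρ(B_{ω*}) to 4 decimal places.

ω* = 1.9521, ρ_SOR = 0.9521

With n=127, ρ(Jacobi) = cos(π/128) = 0.9997.
√(1−ρ_J²) = |sin(π/128)| = 0.02454
Then 2/(1+√(1−ρ_J²)) = 2/(1+0.02454); ω* = 2/1.02454 = 1.9521.
ρ(B_{ω*}) = ω*−1 = 0.9521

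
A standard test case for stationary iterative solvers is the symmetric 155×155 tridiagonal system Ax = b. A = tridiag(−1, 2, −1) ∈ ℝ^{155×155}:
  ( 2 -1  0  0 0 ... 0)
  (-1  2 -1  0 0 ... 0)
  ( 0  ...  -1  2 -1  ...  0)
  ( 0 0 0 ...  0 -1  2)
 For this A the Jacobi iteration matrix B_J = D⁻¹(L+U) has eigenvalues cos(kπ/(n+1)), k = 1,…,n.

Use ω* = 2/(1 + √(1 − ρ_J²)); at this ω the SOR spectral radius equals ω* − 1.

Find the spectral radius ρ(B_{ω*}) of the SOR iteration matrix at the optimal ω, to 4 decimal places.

spectrum of D⁻¹(L+U) = {cos(kπ/156) : 1≤k≤155}; ρ_J = cos(π/156) = 0.9998.
1 − cos²(π/156) = sin²(π/156) ⇒ √(1−ρ_J²) = sin(π/156) = 0.02014.
Young: ω* = 2/(1+√(1−ρ_J²)) = 2/(1+0.02014) = 2/1.02014 = 1.9605.
and ρ(B_{ω*}) = 1.9605 − 1 = 0.9605.

ρ_SOR = 0.9605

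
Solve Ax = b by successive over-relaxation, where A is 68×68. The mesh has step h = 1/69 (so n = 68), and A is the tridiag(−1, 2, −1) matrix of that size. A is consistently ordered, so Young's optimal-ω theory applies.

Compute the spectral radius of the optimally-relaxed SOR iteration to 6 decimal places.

B_J for the 68×68 system has eigenvalues cos(kπ/69); ρ_J = cos(π/69) = 0.998964.
1 − cos²(π/69) = sin²(π/69) ⇒ √(1−ρ_J²) = sin(π/69) = 0.0455146.
Then 2/(1+√(1−ρ_J²)) = 2/(1+0.0455146); ω* = 2/1.0455146 = 1.912934.
ρ_SOR = ω* − 1 = 1.912934 − 1 = 0.912934.

ρ_SOR = 0.912934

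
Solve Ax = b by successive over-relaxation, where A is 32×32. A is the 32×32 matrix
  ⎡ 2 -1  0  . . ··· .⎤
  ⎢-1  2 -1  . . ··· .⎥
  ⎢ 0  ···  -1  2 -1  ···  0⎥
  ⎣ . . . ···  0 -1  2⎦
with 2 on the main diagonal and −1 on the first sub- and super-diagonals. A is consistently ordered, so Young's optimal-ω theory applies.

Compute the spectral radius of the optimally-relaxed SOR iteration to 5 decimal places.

½·tridiag(1,0,1) at n=32: λ_k = cos(kπ/33); max |λ| at k=1 ⇒ ρ_J = cos(π/33) ≈ 0.99547.
1 − cos²(π/33) = sin²(π/33) ⇒ √(1−ρ_J²) = sin(π/33) = 0.095056.
ω* = 2/(1 + 0.095056) = 2/1.095056 = 1.82639.
and ρ(B_{ω*}) = 1.82639 − 1 = 0.82639.

ρ_SOR = 0.82639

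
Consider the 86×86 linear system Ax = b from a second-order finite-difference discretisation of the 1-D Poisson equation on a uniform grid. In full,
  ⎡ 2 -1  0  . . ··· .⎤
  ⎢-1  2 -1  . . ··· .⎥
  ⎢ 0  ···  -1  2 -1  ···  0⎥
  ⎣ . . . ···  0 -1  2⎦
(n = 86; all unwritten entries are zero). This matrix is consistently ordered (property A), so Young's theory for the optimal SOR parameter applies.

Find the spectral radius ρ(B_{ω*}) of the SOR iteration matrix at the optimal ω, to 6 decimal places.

B_J for the 86×86 system has eigenvalues cos(kπ/87); ρ_J = cos(π/87) = 0.999348.
1 − cos²(π/87) = sin²(π/87) ⇒ √(1−ρ_J²) = sin(π/87) = 0.0361024.
So ω* = 2/1.0361024 = 1.930311 (Young).
At ω = 1.930311 every |λ(B_ω)| = ω−1, so ρ_SOR = 0.930311.

ρ_SOR = 0.930311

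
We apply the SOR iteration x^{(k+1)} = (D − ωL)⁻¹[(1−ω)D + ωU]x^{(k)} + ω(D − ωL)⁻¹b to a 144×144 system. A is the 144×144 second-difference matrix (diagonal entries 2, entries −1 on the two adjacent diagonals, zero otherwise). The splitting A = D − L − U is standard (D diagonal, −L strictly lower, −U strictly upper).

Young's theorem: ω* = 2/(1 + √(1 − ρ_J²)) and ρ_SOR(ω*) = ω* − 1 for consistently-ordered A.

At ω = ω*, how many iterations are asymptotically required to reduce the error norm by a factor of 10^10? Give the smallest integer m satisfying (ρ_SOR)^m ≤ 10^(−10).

With n=144, ρ(Jacobi) = cos(π/145) = 0.9997653.
√(1 − cos²(π/145)) = sin(π/145) ≈ 0.0216645.
So ω* = 2/1.0216645 = 1.9575898 (Young).
[ρ_SOR] ω* − 1 = 0.9575898.
For 10 digits: m = 10·ln10 / (−ln 0.9575898) = 23.0259/0.0433358 = 531.337; round up → m = 532.

m = 532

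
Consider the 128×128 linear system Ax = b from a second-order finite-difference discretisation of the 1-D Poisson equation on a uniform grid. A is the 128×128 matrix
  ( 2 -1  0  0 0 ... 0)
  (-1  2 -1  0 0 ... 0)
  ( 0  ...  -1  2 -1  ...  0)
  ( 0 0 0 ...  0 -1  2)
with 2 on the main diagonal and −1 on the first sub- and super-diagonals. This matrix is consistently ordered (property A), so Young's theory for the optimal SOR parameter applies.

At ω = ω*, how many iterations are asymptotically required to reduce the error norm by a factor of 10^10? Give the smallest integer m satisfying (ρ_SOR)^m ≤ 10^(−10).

m = 473

½·tridiag(1,0,1) at n=128: λ_k = cos(kπ/129); max |λ| at k=1 ⇒ ρ_J = cos(π/129) ≈ 0.9997035.
1 − cos²(π/129) = sin²(π/129) ⇒ √(1−ρ_J²) = sin(π/129) = 0.0243510.
ω* = 2/(1+0.0243510) = 1.9524558
Hence ρ(B_{ω*}) = 1.9524558 − 1 = 0.9524558.
For 10 digits: m = 10·ln10 / (−ln 0.9524558) = 23.0259/0.0487116 = 472.698; round up → m = 473.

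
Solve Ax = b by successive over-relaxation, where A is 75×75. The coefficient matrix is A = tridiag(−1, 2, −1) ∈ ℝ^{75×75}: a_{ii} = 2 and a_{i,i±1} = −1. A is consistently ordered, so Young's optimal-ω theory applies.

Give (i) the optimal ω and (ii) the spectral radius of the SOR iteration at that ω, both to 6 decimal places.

ω* = 1.920630, ρ_SOR = 0.920630

n=75: λ(B_J) = 1 − λ(A)/2 = cos(kπ/76); k=1 gives ρ_J = 0.999146.
1 − cos²(π/76) = sin²(π/76) ⇒ √(1−ρ_J²) = sin(π/76) = 0.0413250.
Then 2/(1+√(1−ρ_J²)) = 2/(1+0.0413250); ω* = 2/1.0413250 = 1.920630.
and ρ(B_{ω*}) = 1.920630 − 1 = 0.920630.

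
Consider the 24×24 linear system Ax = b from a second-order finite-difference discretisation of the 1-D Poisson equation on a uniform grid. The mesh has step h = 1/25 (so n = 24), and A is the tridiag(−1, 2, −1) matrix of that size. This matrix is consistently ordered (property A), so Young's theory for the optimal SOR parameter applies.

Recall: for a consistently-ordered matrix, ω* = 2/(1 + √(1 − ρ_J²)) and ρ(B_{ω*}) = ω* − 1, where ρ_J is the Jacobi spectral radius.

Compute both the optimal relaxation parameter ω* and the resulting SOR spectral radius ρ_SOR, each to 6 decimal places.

With n=24, ρ(Jacobi) = cos(π/25) = 0.992115.
√(1−ρ_J²) = |sin(π/25)| = 0.1253332
Young: ω* = 2/(1+√(1−ρ_J²)) = 2/(1+0.1253332) = 2/1.1253332 = 1.777251.
ρ(B_{ω*}) = ω*−1 = 0.777251

ω* = 1.777251, ρ_SOR = 0.777251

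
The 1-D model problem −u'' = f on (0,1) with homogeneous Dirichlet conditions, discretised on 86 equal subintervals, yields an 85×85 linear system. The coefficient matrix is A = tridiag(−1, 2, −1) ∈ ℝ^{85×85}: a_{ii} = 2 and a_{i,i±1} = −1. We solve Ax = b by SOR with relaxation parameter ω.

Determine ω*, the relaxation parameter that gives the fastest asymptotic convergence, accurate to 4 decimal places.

B_J for the 85×85 system has eigenvalues cos(kπ/86); ρ_J = cos(π/86) = 0.9993.
1 − cos²(π/86) = sin²(π/86) ⇒ √(1−ρ_J²) = sin(π/86) = 0.03652.
ω* = 2 / (1 + 0.03652) = 2 / 1.03652 ≈ 1.9295.
ρ_SOR = ω* − 1 = 1.9295 − 1 = 0.9295.

ω* = 1.9295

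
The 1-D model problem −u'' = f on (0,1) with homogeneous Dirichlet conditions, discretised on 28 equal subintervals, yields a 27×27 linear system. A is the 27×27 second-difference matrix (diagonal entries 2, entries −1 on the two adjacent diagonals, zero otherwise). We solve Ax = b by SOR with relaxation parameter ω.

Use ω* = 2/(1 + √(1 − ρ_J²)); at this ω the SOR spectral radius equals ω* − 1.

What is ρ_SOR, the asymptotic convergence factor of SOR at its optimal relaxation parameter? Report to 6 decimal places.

ρ_J = max_k |cos(kπ/28)| = cos(π/28) = 0.993712
√(1−ρ_J²) simplifies to sin(π/28) = 0.1119645.
ω* = 2/(1+0.1119645) = 1.798619
ρ_SOR = ω* − 1 ≈ 0.798619.

ρ_SOR = 0.798619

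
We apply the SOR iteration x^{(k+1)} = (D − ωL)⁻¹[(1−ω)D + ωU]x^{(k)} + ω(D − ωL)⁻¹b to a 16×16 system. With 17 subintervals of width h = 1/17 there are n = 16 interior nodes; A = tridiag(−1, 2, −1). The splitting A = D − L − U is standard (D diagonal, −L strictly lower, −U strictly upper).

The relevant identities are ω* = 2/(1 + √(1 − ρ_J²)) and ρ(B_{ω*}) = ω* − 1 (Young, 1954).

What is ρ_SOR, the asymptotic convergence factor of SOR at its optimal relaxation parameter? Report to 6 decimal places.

ρ_SOR = 0.689547

spectrum of D⁻¹(L+U) = {cos(kπ/17) : 1≤k≤16}; ρ_J = cos(π/17) = 0.982973.
√(1−ρ_J²) simplifies to sin(π/17) = 0.1837495.
Then 2/(1+√(1−ρ_J²)) = 2/(1+0.1837495); ω* = 2/1.1837495 = 1.689547.
Hence ρ(B_{ω*}) = 1.689547 − 1 = 0.689547.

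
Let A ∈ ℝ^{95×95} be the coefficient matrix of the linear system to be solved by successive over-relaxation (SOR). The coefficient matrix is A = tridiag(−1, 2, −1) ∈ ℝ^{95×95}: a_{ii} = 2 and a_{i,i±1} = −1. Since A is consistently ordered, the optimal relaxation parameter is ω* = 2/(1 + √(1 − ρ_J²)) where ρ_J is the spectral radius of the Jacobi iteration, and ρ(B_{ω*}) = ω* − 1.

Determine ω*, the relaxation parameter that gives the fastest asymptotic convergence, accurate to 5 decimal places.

ω* = 1.93664

spectrum of D⁻¹(L+U) = {cos(kπ/96) : 1≤k≤95}; ρ_J = cos(π/96) = 0.99946.
√(1−ρ_J²) = |sin(π/96)| = 0.032719
Young: ω* = 2/(1+√(1−ρ_J²)) = 2/(1+0.032719) = 2/1.032719 = 1.93664.
[ρ_SOR] ω* − 1 = 0.93664.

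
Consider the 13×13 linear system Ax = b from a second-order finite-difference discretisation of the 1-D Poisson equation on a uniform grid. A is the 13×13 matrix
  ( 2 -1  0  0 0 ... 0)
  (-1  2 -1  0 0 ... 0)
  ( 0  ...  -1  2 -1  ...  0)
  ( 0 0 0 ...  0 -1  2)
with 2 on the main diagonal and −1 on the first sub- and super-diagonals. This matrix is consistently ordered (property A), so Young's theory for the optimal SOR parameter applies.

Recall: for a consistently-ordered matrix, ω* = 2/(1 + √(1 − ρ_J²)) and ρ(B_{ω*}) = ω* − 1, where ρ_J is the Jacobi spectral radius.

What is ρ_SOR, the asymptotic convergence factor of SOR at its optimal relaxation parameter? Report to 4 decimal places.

B_J for the 13×13 system has eigenvalues cos(kπ/14); ρ_J = cos(π/14) = 0.9749.
√(1 − cos²(π/14)) = sin(π/14) ≈ 0.22252.
So ω* = 2/1.22252 = 1.6360 (Young).
ρ_SOR = ω* − 1 ≈ 0.6360.

ρ_SOR = 0.6360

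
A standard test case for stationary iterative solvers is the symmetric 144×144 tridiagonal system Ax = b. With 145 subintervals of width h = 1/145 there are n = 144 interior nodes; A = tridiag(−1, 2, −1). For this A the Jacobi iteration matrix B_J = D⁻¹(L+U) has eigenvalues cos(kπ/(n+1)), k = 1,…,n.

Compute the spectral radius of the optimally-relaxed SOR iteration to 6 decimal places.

spectrum of D⁻¹(L+U) = {cos(kπ/145) : 1≤k≤144}; ρ_J = cos(π/145) = 0.999765.
1 − cos²(π/145) = sin²(π/145) ⇒ √(1−ρ_J²) = sin(π/145) = 0.0216645.
ω* = 2/(1+0.0216645) = 1.957590
[ρ_SOR] ω* − 1 = 0.957590.

ρ_SOR = 0.957590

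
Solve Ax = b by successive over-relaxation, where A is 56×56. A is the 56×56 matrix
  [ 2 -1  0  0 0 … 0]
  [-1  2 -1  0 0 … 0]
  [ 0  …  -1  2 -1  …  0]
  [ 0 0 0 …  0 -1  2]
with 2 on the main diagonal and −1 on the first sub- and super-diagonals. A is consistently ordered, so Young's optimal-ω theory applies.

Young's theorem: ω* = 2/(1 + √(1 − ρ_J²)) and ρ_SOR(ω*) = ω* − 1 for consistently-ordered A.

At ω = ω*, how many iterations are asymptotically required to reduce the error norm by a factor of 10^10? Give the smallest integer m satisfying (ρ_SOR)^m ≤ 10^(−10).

m = 209

B_J for the 56×56 system has eigenvalues cos(kπ/57); ρ_J = cos(π/57) = 0.9984815.
√(1−ρ_J²) = |sin(π/57)| = 0.0550878
Young: ω* = 2/(1+√(1−ρ_J²)) = 2/(1+0.0550878) = 2/1.0550878 = 1.8955768.
[ρ_SOR] ω* − 1 = 0.8955768.
10·ln10 = 23.0259; −ln(0.8955768) = 0.110287; m = ⌈23.0259/0.110287⌉ = ⌈208.782⌉ = 209.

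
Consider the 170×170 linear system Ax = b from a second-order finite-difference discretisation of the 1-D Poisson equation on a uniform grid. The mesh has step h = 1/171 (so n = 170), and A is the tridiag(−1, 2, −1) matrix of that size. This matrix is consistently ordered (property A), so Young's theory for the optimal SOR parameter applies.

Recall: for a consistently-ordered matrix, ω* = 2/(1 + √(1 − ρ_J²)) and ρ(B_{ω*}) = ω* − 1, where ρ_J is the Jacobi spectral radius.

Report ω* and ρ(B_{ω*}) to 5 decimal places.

spectrum of D⁻¹(L+U) = {cos(kπ/171) : 1≤k≤170}; ρ_J = cos(π/171) = 0.99983.
1 − cos²(π/171) = sin²(π/171) ⇒ √(1−ρ_J²) = sin(π/171) = 0.018371.
ω* = 2/(1+0.018371) = 1.96392
ρ(B_{ω*}) = ω*−1 = 0.96392

ω* = 1.96392, ρ_SOR = 0.96392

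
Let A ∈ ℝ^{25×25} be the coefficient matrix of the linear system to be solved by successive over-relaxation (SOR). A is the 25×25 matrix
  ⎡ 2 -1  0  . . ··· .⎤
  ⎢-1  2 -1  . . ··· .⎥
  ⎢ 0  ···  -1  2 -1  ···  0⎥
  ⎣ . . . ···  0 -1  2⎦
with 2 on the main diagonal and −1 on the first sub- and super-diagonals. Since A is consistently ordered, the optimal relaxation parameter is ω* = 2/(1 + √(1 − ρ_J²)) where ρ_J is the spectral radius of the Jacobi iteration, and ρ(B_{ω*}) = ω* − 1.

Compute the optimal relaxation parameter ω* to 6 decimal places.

B_J for the 25×25 system has eigenvalues cos(kπ/26); ρ_J = cos(π/26) = 0.992709.
1 − cos²(π/26) = sin²(π/26) ⇒ √(1−ρ_J²) = sin(π/26) = 0.1205367.
ω* = 2 / (1 + 0.1205367) = 2 / 1.1205367 ≈ 1.784859.
Hence ρ(B_{ω*}) = 1.784859 − 1 = 0.784859.

ω* = 1.784859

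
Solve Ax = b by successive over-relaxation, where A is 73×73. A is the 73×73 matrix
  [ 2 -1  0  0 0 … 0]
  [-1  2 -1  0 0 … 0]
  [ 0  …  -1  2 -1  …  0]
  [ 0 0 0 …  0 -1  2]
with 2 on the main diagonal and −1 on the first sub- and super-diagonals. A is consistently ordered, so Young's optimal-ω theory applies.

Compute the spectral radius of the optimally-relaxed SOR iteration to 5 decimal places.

ρ_SOR = 0.91857

½·tridiag(1,0,1) at n=73: λ_k = cos(kπ/74); max |λ| at k=1 ⇒ ρ_J = cos(π/74) ≈ 0.99910.
√(1 − cos²(π/74)) = sin(π/74) ≈ 0.042441.
So ω* = 2/1.042441 = 1.91857 (Young).
At ω = 1.91857 every |λ(B_ω)| = ω−1, so ρ_SOR = 0.91857.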